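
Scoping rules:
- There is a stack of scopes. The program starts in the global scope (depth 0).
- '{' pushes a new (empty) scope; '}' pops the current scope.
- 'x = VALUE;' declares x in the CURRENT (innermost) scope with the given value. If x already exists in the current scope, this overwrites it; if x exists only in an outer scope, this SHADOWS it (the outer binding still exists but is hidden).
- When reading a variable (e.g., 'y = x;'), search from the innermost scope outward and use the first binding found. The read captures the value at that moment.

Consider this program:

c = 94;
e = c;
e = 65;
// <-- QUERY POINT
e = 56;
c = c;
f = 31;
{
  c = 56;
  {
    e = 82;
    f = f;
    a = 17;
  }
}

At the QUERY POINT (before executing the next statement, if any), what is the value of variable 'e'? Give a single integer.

Answer: 65

Derivation:
Step 1: declare c=94 at depth 0
Step 2: declare e=(read c)=94 at depth 0
Step 3: declare e=65 at depth 0
Visible at query point: c=94 e=65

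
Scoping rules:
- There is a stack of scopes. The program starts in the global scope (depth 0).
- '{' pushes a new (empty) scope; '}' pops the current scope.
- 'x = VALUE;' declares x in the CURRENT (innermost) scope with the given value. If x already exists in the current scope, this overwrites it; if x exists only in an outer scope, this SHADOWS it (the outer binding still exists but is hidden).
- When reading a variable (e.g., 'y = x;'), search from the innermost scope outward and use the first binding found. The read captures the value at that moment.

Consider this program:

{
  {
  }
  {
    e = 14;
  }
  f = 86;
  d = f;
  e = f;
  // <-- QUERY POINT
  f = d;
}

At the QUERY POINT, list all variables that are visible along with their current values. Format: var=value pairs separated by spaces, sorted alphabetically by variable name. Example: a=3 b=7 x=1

Step 1: enter scope (depth=1)
Step 2: enter scope (depth=2)
Step 3: exit scope (depth=1)
Step 4: enter scope (depth=2)
Step 5: declare e=14 at depth 2
Step 6: exit scope (depth=1)
Step 7: declare f=86 at depth 1
Step 8: declare d=(read f)=86 at depth 1
Step 9: declare e=(read f)=86 at depth 1
Visible at query point: d=86 e=86 f=86

Answer: d=86 e=86 f=86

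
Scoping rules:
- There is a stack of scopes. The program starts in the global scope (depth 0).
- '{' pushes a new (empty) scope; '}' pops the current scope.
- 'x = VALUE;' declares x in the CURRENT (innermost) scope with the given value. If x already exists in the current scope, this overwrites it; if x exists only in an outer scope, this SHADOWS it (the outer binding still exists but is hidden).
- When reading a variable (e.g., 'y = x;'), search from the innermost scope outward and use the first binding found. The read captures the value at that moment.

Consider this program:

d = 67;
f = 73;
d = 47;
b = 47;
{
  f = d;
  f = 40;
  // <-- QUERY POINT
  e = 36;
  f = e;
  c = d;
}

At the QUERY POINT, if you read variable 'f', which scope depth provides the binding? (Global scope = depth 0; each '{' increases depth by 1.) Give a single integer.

Step 1: declare d=67 at depth 0
Step 2: declare f=73 at depth 0
Step 3: declare d=47 at depth 0
Step 4: declare b=47 at depth 0
Step 5: enter scope (depth=1)
Step 6: declare f=(read d)=47 at depth 1
Step 7: declare f=40 at depth 1
Visible at query point: b=47 d=47 f=40

Answer: 1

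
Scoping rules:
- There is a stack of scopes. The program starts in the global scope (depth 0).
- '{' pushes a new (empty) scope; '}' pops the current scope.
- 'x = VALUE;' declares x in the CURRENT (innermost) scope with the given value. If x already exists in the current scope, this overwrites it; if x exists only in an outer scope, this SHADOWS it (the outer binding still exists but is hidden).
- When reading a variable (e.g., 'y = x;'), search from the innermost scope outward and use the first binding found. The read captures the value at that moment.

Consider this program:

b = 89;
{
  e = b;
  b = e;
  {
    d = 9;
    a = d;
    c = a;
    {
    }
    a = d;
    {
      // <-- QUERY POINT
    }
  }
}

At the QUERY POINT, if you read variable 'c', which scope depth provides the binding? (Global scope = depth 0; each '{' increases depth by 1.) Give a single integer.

Answer: 2

Derivation:
Step 1: declare b=89 at depth 0
Step 2: enter scope (depth=1)
Step 3: declare e=(read b)=89 at depth 1
Step 4: declare b=(read e)=89 at depth 1
Step 5: enter scope (depth=2)
Step 6: declare d=9 at depth 2
Step 7: declare a=(read d)=9 at depth 2
Step 8: declare c=(read a)=9 at depth 2
Step 9: enter scope (depth=3)
Step 10: exit scope (depth=2)
Step 11: declare a=(read d)=9 at depth 2
Step 12: enter scope (depth=3)
Visible at query point: a=9 b=89 c=9 d=9 e=89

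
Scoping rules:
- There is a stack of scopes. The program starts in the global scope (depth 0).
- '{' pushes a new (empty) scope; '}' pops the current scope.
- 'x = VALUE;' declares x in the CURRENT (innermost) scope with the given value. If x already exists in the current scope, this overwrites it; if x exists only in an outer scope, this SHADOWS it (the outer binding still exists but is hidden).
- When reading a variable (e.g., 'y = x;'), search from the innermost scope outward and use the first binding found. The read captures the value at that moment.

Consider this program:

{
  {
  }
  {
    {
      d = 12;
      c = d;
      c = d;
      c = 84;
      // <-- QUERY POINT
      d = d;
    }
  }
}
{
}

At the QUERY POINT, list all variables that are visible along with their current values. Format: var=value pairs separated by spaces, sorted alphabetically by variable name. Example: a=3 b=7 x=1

Step 1: enter scope (depth=1)
Step 2: enter scope (depth=2)
Step 3: exit scope (depth=1)
Step 4: enter scope (depth=2)
Step 5: enter scope (depth=3)
Step 6: declare d=12 at depth 3
Step 7: declare c=(read d)=12 at depth 3
Step 8: declare c=(read d)=12 at depth 3
Step 9: declare c=84 at depth 3
Visible at query point: c=84 d=12

Answer: c=84 d=12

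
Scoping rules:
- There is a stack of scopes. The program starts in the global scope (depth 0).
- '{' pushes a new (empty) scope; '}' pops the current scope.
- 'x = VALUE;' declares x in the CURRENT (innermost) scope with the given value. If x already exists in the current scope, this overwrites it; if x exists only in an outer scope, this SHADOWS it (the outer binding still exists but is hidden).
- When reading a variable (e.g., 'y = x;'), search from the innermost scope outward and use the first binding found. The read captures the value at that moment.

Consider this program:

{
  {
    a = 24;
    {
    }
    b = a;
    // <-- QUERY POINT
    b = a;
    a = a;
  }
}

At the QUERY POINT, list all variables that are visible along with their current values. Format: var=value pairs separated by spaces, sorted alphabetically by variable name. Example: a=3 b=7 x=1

Answer: a=24 b=24

Derivation:
Step 1: enter scope (depth=1)
Step 2: enter scope (depth=2)
Step 3: declare a=24 at depth 2
Step 4: enter scope (depth=3)
Step 5: exit scope (depth=2)
Step 6: declare b=(read a)=24 at depth 2
Visible at query point: a=24 b=24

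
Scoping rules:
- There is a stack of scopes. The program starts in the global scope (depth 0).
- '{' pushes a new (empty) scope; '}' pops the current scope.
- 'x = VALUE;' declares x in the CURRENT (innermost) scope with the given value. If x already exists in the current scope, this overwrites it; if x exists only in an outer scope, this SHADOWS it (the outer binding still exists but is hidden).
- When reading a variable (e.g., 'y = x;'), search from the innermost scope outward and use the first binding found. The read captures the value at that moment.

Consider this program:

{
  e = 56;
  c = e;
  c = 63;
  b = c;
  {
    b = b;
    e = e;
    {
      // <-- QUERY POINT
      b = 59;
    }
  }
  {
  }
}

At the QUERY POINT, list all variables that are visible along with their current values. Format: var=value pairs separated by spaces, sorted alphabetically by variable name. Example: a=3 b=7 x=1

Step 1: enter scope (depth=1)
Step 2: declare e=56 at depth 1
Step 3: declare c=(read e)=56 at depth 1
Step 4: declare c=63 at depth 1
Step 5: declare b=(read c)=63 at depth 1
Step 6: enter scope (depth=2)
Step 7: declare b=(read b)=63 at depth 2
Step 8: declare e=(read e)=56 at depth 2
Step 9: enter scope (depth=3)
Visible at query point: b=63 c=63 e=56

Answer: b=63 c=63 e=56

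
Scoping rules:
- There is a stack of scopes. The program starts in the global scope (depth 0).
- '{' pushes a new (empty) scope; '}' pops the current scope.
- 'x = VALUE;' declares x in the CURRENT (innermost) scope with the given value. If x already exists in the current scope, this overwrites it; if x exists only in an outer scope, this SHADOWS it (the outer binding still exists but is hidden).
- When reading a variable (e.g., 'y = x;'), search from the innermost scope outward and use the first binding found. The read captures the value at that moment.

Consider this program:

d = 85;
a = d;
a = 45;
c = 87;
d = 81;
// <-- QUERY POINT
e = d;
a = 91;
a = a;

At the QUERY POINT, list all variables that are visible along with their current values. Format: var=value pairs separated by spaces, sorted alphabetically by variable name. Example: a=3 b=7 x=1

Answer: a=45 c=87 d=81

Derivation:
Step 1: declare d=85 at depth 0
Step 2: declare a=(read d)=85 at depth 0
Step 3: declare a=45 at depth 0
Step 4: declare c=87 at depth 0
Step 5: declare d=81 at depth 0
Visible at query point: a=45 c=87 d=81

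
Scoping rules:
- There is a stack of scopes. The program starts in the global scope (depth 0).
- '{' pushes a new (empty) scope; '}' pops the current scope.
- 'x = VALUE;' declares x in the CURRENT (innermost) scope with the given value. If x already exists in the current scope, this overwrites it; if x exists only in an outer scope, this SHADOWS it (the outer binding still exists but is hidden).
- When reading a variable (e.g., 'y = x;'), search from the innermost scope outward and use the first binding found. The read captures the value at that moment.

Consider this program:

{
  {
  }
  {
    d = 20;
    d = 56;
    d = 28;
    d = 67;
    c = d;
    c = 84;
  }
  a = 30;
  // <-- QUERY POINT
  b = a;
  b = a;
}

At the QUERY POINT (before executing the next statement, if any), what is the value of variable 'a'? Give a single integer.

Step 1: enter scope (depth=1)
Step 2: enter scope (depth=2)
Step 3: exit scope (depth=1)
Step 4: enter scope (depth=2)
Step 5: declare d=20 at depth 2
Step 6: declare d=56 at depth 2
Step 7: declare d=28 at depth 2
Step 8: declare d=67 at depth 2
Step 9: declare c=(read d)=67 at depth 2
Step 10: declare c=84 at depth 2
Step 11: exit scope (depth=1)
Step 12: declare a=30 at depth 1
Visible at query point: a=30

Answer: 30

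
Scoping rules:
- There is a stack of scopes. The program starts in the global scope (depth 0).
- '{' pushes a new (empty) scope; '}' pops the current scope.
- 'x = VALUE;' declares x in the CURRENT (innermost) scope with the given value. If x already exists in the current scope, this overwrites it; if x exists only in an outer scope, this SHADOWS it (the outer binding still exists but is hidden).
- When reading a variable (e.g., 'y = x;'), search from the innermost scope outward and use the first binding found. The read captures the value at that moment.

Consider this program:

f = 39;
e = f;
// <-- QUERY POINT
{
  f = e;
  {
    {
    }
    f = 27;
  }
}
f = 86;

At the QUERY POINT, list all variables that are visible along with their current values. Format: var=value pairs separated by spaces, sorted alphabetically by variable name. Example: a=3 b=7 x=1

Answer: e=39 f=39

Derivation:
Step 1: declare f=39 at depth 0
Step 2: declare e=(read f)=39 at depth 0
Visible at query point: e=39 f=39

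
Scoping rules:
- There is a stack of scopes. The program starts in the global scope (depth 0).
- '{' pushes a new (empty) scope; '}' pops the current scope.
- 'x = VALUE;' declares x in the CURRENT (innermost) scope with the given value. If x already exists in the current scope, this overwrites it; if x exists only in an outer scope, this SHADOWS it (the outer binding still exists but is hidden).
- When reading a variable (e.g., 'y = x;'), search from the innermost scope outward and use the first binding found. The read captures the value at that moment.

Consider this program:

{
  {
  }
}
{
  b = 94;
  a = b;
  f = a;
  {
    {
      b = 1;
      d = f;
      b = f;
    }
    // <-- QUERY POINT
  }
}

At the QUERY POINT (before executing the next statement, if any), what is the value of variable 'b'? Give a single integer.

Step 1: enter scope (depth=1)
Step 2: enter scope (depth=2)
Step 3: exit scope (depth=1)
Step 4: exit scope (depth=0)
Step 5: enter scope (depth=1)
Step 6: declare b=94 at depth 1
Step 7: declare a=(read b)=94 at depth 1
Step 8: declare f=(read a)=94 at depth 1
Step 9: enter scope (depth=2)
Step 10: enter scope (depth=3)
Step 11: declare b=1 at depth 3
Step 12: declare d=(read f)=94 at depth 3
Step 13: declare b=(read f)=94 at depth 3
Step 14: exit scope (depth=2)
Visible at query point: a=94 b=94 f=94

Answer: 94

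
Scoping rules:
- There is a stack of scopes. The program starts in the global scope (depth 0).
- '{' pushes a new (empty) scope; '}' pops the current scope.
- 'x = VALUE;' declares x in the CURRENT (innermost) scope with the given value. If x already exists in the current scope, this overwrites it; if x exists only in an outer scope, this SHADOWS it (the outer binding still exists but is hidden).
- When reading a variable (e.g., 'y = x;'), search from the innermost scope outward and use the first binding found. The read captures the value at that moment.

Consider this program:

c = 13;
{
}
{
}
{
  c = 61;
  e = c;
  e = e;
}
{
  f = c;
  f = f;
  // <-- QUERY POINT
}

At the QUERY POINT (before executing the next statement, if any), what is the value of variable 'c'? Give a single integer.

Answer: 13

Derivation:
Step 1: declare c=13 at depth 0
Step 2: enter scope (depth=1)
Step 3: exit scope (depth=0)
Step 4: enter scope (depth=1)
Step 5: exit scope (depth=0)
Step 6: enter scope (depth=1)
Step 7: declare c=61 at depth 1
Step 8: declare e=(read c)=61 at depth 1
Step 9: declare e=(read e)=61 at depth 1
Step 10: exit scope (depth=0)
Step 11: enter scope (depth=1)
Step 12: declare f=(read c)=13 at depth 1
Step 13: declare f=(read f)=13 at depth 1
Visible at query point: c=13 f=13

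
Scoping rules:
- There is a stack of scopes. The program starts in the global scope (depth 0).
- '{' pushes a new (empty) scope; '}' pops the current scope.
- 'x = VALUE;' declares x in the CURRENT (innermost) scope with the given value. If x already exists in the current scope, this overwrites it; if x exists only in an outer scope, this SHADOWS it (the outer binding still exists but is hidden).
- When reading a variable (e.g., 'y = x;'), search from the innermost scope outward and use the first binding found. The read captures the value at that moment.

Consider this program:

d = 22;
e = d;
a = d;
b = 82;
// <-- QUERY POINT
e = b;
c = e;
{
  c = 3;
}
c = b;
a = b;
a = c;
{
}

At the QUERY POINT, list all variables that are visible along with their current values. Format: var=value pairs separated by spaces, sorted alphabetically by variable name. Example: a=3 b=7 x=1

Step 1: declare d=22 at depth 0
Step 2: declare e=(read d)=22 at depth 0
Step 3: declare a=(read d)=22 at depth 0
Step 4: declare b=82 at depth 0
Visible at query point: a=22 b=82 d=22 e=22

Answer: a=22 b=82 d=22 e=22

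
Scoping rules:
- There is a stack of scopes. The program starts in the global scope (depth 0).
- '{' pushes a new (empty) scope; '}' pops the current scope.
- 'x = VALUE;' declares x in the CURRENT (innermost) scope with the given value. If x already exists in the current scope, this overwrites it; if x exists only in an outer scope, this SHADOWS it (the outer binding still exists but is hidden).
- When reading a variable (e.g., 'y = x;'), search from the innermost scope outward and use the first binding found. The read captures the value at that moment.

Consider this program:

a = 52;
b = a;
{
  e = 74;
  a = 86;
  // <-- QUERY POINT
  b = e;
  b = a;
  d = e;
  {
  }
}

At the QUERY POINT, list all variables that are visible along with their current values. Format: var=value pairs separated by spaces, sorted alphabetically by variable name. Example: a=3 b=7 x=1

Answer: a=86 b=52 e=74

Derivation:
Step 1: declare a=52 at depth 0
Step 2: declare b=(read a)=52 at depth 0
Step 3: enter scope (depth=1)
Step 4: declare e=74 at depth 1
Step 5: declare a=86 at depth 1
Visible at query point: a=86 b=52 e=74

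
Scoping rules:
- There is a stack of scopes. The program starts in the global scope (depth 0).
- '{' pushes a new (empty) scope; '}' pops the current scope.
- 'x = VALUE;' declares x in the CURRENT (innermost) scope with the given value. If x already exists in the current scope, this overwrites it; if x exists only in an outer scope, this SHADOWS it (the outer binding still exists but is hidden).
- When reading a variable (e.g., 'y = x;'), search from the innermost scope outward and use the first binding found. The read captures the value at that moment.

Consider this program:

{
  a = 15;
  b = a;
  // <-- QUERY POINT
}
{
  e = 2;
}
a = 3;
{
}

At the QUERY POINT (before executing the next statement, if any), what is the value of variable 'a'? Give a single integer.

Step 1: enter scope (depth=1)
Step 2: declare a=15 at depth 1
Step 3: declare b=(read a)=15 at depth 1
Visible at query point: a=15 b=15

Answer: 15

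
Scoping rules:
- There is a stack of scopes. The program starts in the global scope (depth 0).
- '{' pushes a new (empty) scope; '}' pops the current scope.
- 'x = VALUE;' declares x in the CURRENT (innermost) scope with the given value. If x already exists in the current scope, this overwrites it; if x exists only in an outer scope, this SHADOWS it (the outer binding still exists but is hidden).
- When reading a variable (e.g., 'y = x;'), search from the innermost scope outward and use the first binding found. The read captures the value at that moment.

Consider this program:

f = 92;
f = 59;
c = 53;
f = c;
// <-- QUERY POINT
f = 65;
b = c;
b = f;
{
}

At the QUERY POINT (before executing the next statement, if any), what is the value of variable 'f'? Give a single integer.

Answer: 53

Derivation:
Step 1: declare f=92 at depth 0
Step 2: declare f=59 at depth 0
Step 3: declare c=53 at depth 0
Step 4: declare f=(read c)=53 at depth 0
Visible at query point: c=53 f=53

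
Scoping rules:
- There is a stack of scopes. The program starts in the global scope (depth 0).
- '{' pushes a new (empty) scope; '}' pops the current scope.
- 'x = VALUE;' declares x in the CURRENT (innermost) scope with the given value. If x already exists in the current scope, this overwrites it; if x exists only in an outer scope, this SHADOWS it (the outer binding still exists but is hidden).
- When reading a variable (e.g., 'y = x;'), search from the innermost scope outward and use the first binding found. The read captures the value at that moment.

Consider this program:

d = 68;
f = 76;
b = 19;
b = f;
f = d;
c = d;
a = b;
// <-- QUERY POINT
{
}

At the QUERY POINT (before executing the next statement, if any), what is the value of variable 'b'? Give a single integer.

Answer: 76

Derivation:
Step 1: declare d=68 at depth 0
Step 2: declare f=76 at depth 0
Step 3: declare b=19 at depth 0
Step 4: declare b=(read f)=76 at depth 0
Step 5: declare f=(read d)=68 at depth 0
Step 6: declare c=(read d)=68 at depth 0
Step 7: declare a=(read b)=76 at depth 0
Visible at query point: a=76 b=76 c=68 d=68 f=68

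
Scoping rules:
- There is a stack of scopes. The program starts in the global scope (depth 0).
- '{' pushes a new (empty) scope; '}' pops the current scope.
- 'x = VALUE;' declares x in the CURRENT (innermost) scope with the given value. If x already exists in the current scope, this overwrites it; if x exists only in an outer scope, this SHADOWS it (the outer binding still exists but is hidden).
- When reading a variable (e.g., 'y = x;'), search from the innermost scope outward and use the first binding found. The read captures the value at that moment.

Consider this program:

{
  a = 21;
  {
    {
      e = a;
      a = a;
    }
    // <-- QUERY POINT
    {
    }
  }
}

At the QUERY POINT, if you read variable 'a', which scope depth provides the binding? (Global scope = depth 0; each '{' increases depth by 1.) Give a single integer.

Step 1: enter scope (depth=1)
Step 2: declare a=21 at depth 1
Step 3: enter scope (depth=2)
Step 4: enter scope (depth=3)
Step 5: declare e=(read a)=21 at depth 3
Step 6: declare a=(read a)=21 at depth 3
Step 7: exit scope (depth=2)
Visible at query point: a=21

Answer: 1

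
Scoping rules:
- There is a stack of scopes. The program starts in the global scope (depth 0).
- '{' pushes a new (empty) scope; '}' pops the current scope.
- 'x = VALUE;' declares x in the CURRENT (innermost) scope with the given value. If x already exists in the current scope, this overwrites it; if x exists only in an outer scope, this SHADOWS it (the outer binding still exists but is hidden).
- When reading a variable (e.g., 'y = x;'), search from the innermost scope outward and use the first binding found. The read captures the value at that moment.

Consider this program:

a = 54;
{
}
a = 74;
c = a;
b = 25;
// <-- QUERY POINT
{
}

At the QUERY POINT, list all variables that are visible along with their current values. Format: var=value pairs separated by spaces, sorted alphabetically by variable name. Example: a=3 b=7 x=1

Step 1: declare a=54 at depth 0
Step 2: enter scope (depth=1)
Step 3: exit scope (depth=0)
Step 4: declare a=74 at depth 0
Step 5: declare c=(read a)=74 at depth 0
Step 6: declare b=25 at depth 0
Visible at query point: a=74 b=25 c=74

Answer: a=74 b=25 c=74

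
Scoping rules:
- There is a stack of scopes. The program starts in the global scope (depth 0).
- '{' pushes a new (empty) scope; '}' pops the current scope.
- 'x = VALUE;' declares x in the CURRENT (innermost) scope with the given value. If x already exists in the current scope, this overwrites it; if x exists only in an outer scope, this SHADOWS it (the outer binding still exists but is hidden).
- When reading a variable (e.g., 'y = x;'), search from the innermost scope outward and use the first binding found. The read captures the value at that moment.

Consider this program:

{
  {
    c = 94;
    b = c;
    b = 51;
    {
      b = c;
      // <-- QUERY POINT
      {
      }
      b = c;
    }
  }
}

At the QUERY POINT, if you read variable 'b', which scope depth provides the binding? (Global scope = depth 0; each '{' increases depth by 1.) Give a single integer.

Step 1: enter scope (depth=1)
Step 2: enter scope (depth=2)
Step 3: declare c=94 at depth 2
Step 4: declare b=(read c)=94 at depth 2
Step 5: declare b=51 at depth 2
Step 6: enter scope (depth=3)
Step 7: declare b=(read c)=94 at depth 3
Visible at query point: b=94 c=94

Answer: 3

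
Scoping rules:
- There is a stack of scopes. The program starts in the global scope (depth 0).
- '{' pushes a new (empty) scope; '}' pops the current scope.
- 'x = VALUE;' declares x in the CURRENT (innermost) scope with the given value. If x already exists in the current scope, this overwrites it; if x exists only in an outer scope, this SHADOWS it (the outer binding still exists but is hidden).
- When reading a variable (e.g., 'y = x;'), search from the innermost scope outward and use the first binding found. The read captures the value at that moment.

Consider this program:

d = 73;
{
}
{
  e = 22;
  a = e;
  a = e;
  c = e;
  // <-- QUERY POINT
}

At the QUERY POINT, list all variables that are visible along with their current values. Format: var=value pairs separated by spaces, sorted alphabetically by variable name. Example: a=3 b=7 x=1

Answer: a=22 c=22 d=73 e=22

Derivation:
Step 1: declare d=73 at depth 0
Step 2: enter scope (depth=1)
Step 3: exit scope (depth=0)
Step 4: enter scope (depth=1)
Step 5: declare e=22 at depth 1
Step 6: declare a=(read e)=22 at depth 1
Step 7: declare a=(read e)=22 at depth 1
Step 8: declare c=(read e)=22 at depth 1
Visible at query point: a=22 c=22 d=73 e=22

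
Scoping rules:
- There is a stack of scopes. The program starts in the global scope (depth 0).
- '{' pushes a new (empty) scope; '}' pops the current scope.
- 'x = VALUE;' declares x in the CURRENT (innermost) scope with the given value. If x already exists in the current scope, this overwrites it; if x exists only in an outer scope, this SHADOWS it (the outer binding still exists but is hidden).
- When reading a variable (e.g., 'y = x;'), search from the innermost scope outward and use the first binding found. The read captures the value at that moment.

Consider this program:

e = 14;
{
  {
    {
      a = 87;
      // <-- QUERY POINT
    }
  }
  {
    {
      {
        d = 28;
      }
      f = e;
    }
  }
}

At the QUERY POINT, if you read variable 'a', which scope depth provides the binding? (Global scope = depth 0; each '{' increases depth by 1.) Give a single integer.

Step 1: declare e=14 at depth 0
Step 2: enter scope (depth=1)
Step 3: enter scope (depth=2)
Step 4: enter scope (depth=3)
Step 5: declare a=87 at depth 3
Visible at query point: a=87 e=14

Answer: 3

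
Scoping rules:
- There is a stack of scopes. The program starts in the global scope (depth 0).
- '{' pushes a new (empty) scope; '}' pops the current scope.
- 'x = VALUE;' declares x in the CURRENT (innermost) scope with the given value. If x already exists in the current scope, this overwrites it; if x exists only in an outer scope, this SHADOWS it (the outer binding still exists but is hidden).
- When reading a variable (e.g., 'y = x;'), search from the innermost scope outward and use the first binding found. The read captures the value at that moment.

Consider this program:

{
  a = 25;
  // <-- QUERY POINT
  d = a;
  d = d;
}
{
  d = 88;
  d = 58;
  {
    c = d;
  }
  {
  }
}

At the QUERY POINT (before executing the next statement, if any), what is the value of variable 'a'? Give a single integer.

Answer: 25

Derivation:
Step 1: enter scope (depth=1)
Step 2: declare a=25 at depth 1
Visible at query point: a=25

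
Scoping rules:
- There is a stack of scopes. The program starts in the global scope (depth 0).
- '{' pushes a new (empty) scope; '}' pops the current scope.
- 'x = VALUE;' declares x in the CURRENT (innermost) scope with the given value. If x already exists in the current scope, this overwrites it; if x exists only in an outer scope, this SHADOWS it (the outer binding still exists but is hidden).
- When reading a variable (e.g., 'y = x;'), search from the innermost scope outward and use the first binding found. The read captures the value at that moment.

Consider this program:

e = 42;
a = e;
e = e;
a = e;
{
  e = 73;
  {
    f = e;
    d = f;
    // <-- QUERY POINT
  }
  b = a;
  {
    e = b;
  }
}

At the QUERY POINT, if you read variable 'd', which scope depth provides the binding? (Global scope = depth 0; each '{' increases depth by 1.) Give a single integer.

Answer: 2

Derivation:
Step 1: declare e=42 at depth 0
Step 2: declare a=(read e)=42 at depth 0
Step 3: declare e=(read e)=42 at depth 0
Step 4: declare a=(read e)=42 at depth 0
Step 5: enter scope (depth=1)
Step 6: declare e=73 at depth 1
Step 7: enter scope (depth=2)
Step 8: declare f=(read e)=73 at depth 2
Step 9: declare d=(read f)=73 at depth 2
Visible at query point: a=42 d=73 e=73 f=73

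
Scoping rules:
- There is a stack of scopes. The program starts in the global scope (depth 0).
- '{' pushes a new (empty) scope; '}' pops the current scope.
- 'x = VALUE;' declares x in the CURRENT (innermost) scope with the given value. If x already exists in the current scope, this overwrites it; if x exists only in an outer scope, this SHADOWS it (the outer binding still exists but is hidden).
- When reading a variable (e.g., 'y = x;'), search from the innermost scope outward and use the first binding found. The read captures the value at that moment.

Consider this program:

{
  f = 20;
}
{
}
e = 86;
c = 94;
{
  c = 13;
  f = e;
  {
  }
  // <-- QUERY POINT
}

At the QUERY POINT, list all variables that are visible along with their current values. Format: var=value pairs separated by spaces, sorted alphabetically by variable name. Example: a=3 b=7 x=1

Step 1: enter scope (depth=1)
Step 2: declare f=20 at depth 1
Step 3: exit scope (depth=0)
Step 4: enter scope (depth=1)
Step 5: exit scope (depth=0)
Step 6: declare e=86 at depth 0
Step 7: declare c=94 at depth 0
Step 8: enter scope (depth=1)
Step 9: declare c=13 at depth 1
Step 10: declare f=(read e)=86 at depth 1
Step 11: enter scope (depth=2)
Step 12: exit scope (depth=1)
Visible at query point: c=13 e=86 f=86

Answer: c=13 e=86 f=86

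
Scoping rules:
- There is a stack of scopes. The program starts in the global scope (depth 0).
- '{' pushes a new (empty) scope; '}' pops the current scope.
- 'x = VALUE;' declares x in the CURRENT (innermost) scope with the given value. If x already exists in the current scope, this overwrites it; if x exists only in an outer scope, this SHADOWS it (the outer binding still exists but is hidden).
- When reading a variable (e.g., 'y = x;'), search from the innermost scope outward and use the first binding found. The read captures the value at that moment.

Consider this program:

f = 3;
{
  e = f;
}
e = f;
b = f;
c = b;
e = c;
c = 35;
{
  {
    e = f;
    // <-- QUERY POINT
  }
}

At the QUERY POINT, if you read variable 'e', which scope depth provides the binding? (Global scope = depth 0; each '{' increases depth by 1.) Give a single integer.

Answer: 2

Derivation:
Step 1: declare f=3 at depth 0
Step 2: enter scope (depth=1)
Step 3: declare e=(read f)=3 at depth 1
Step 4: exit scope (depth=0)
Step 5: declare e=(read f)=3 at depth 0
Step 6: declare b=(read f)=3 at depth 0
Step 7: declare c=(read b)=3 at depth 0
Step 8: declare e=(read c)=3 at depth 0
Step 9: declare c=35 at depth 0
Step 10: enter scope (depth=1)
Step 11: enter scope (depth=2)
Step 12: declare e=(read f)=3 at depth 2
Visible at query point: b=3 c=35 e=3 f=3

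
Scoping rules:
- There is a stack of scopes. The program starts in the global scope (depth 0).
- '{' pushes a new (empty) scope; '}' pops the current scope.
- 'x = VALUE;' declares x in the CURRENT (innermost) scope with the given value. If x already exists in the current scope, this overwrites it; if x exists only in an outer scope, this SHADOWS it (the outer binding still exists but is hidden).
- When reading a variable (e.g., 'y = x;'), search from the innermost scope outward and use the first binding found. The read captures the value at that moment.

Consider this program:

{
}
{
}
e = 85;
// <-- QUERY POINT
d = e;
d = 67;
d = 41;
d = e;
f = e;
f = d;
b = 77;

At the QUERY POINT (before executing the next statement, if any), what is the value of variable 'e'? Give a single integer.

Answer: 85

Derivation:
Step 1: enter scope (depth=1)
Step 2: exit scope (depth=0)
Step 3: enter scope (depth=1)
Step 4: exit scope (depth=0)
Step 5: declare e=85 at depth 0
Visible at query point: e=85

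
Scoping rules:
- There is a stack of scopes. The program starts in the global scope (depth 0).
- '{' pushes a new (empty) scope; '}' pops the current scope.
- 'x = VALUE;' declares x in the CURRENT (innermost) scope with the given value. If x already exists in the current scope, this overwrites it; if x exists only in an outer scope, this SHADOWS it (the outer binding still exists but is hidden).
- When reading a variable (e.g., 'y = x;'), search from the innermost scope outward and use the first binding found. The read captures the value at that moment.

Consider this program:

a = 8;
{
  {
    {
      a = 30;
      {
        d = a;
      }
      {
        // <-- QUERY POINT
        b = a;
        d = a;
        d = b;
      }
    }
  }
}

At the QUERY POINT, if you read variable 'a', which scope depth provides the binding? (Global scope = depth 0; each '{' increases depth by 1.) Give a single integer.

Answer: 3

Derivation:
Step 1: declare a=8 at depth 0
Step 2: enter scope (depth=1)
Step 3: enter scope (depth=2)
Step 4: enter scope (depth=3)
Step 5: declare a=30 at depth 3
Step 6: enter scope (depth=4)
Step 7: declare d=(read a)=30 at depth 4
Step 8: exit scope (depth=3)
Step 9: enter scope (depth=4)
Visible at query point: a=30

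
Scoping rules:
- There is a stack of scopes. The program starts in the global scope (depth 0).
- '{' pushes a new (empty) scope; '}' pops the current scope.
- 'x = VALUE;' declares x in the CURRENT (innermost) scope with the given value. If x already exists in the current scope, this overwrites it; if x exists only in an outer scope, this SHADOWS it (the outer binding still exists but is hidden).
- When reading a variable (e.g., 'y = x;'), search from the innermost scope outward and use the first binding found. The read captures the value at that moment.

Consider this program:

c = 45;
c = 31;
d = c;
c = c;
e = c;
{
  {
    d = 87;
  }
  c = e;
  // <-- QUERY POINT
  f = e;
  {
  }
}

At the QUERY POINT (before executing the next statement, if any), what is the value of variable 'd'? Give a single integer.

Answer: 31

Derivation:
Step 1: declare c=45 at depth 0
Step 2: declare c=31 at depth 0
Step 3: declare d=(read c)=31 at depth 0
Step 4: declare c=(read c)=31 at depth 0
Step 5: declare e=(read c)=31 at depth 0
Step 6: enter scope (depth=1)
Step 7: enter scope (depth=2)
Step 8: declare d=87 at depth 2
Step 9: exit scope (depth=1)
Step 10: declare c=(read e)=31 at depth 1
Visible at query point: c=31 d=31 e=31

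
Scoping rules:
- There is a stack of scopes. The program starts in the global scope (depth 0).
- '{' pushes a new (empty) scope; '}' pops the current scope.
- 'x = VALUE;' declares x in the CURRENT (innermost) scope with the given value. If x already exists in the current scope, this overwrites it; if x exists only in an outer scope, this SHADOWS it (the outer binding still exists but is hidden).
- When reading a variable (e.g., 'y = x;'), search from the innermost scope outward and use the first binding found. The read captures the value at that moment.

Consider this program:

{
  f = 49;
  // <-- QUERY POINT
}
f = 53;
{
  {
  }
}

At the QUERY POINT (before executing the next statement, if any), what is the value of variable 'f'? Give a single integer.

Answer: 49

Derivation:
Step 1: enter scope (depth=1)
Step 2: declare f=49 at depth 1
Visible at query point: f=49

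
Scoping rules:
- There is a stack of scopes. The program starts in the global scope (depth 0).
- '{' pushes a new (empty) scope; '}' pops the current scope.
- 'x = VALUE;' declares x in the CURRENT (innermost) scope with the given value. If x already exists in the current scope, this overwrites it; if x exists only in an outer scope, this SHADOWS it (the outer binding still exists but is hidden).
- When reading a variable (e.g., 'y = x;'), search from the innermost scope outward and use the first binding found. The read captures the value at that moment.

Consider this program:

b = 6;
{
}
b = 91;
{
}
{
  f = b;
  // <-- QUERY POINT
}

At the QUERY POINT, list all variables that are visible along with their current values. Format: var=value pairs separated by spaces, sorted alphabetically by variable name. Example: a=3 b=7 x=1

Answer: b=91 f=91

Derivation:
Step 1: declare b=6 at depth 0
Step 2: enter scope (depth=1)
Step 3: exit scope (depth=0)
Step 4: declare b=91 at depth 0
Step 5: enter scope (depth=1)
Step 6: exit scope (depth=0)
Step 7: enter scope (depth=1)
Step 8: declare f=(read b)=91 at depth 1
Visible at query point: b=91 f=91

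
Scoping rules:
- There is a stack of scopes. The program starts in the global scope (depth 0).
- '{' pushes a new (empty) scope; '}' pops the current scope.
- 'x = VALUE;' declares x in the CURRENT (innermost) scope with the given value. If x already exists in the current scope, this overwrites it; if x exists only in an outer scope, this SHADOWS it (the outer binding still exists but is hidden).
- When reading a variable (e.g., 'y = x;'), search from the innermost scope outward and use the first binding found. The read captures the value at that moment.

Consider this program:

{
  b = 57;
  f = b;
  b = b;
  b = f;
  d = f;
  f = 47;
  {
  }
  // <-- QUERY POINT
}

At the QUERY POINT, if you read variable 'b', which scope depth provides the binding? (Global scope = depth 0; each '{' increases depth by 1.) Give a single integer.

Step 1: enter scope (depth=1)
Step 2: declare b=57 at depth 1
Step 3: declare f=(read b)=57 at depth 1
Step 4: declare b=(read b)=57 at depth 1
Step 5: declare b=(read f)=57 at depth 1
Step 6: declare d=(read f)=57 at depth 1
Step 7: declare f=47 at depth 1
Step 8: enter scope (depth=2)
Step 9: exit scope (depth=1)
Visible at query point: b=57 d=57 f=47

Answer: 1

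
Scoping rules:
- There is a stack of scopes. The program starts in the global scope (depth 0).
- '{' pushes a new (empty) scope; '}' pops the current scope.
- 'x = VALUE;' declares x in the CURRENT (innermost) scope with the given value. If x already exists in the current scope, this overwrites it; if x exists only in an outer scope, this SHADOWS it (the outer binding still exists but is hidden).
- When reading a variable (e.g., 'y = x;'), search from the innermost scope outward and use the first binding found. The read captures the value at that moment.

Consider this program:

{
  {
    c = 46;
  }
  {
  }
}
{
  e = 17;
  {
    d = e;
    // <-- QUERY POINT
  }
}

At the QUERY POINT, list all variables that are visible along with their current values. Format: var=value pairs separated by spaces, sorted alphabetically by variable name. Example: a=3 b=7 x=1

Step 1: enter scope (depth=1)
Step 2: enter scope (depth=2)
Step 3: declare c=46 at depth 2
Step 4: exit scope (depth=1)
Step 5: enter scope (depth=2)
Step 6: exit scope (depth=1)
Step 7: exit scope (depth=0)
Step 8: enter scope (depth=1)
Step 9: declare e=17 at depth 1
Step 10: enter scope (depth=2)
Step 11: declare d=(read e)=17 at depth 2
Visible at query point: d=17 e=17

Answer: d=17 e=17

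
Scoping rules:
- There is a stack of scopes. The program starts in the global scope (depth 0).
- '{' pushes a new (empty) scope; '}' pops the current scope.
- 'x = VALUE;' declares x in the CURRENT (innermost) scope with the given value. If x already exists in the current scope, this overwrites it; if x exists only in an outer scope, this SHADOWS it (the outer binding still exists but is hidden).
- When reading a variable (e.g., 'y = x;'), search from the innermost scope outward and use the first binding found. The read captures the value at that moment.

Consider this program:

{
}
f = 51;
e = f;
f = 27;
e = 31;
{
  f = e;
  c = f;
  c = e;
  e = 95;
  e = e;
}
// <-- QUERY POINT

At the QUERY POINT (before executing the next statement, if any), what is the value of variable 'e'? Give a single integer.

Answer: 31

Derivation:
Step 1: enter scope (depth=1)
Step 2: exit scope (depth=0)
Step 3: declare f=51 at depth 0
Step 4: declare e=(read f)=51 at depth 0
Step 5: declare f=27 at depth 0
Step 6: declare e=31 at depth 0
Step 7: enter scope (depth=1)
Step 8: declare f=(read e)=31 at depth 1
Step 9: declare c=(read f)=31 at depth 1
Step 10: declare c=(read e)=31 at depth 1
Step 11: declare e=95 at depth 1
Step 12: declare e=(read e)=95 at depth 1
Step 13: exit scope (depth=0)
Visible at query point: e=31 f=27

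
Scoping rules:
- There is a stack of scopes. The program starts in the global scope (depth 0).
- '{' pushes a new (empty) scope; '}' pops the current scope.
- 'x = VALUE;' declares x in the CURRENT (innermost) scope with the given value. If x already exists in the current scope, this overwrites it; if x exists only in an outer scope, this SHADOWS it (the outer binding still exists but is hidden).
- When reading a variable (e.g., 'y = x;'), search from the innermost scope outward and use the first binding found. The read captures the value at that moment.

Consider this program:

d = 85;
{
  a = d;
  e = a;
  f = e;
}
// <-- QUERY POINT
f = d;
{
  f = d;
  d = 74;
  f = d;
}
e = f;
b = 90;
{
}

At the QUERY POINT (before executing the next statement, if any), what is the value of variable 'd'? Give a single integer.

Answer: 85

Derivation:
Step 1: declare d=85 at depth 0
Step 2: enter scope (depth=1)
Step 3: declare a=(read d)=85 at depth 1
Step 4: declare e=(read a)=85 at depth 1
Step 5: declare f=(read e)=85 at depth 1
Step 6: exit scope (depth=0)
Visible at query point: d=85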